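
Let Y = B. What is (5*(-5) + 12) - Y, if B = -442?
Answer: 429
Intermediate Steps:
Y = -442
(5*(-5) + 12) - Y = (5*(-5) + 12) - 1*(-442) = (-25 + 12) + 442 = -13 + 442 = 429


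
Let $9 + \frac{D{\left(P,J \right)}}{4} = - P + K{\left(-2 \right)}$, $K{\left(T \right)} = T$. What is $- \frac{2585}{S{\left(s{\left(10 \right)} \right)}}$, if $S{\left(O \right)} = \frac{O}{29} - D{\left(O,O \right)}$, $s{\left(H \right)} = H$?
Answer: $- \frac{74965}{2446} \approx -30.648$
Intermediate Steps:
$D{\left(P,J \right)} = -44 - 4 P$ ($D{\left(P,J \right)} = -36 + 4 \left(- P - 2\right) = -36 + 4 \left(-2 - P\right) = -36 - \left(8 + 4 P\right) = -44 - 4 P$)
$S{\left(O \right)} = 44 + \frac{117 O}{29}$ ($S{\left(O \right)} = \frac{O}{29} - \left(-44 - 4 O\right) = O \frac{1}{29} + \left(44 + 4 O\right) = \frac{O}{29} + \left(44 + 4 O\right) = 44 + \frac{117 O}{29}$)
$- \frac{2585}{S{\left(s{\left(10 \right)} \right)}} = - \frac{2585}{44 + \frac{117}{29} \cdot 10} = - \frac{2585}{44 + \frac{1170}{29}} = - \frac{2585}{\frac{2446}{29}} = \left(-2585\right) \frac{29}{2446} = - \frac{74965}{2446}$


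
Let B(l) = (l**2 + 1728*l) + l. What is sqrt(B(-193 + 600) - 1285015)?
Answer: I*sqrt(415663) ≈ 644.72*I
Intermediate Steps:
B(l) = l**2 + 1729*l
sqrt(B(-193 + 600) - 1285015) = sqrt((-193 + 600)*(1729 + (-193 + 600)) - 1285015) = sqrt(407*(1729 + 407) - 1285015) = sqrt(407*2136 - 1285015) = sqrt(869352 - 1285015) = sqrt(-415663) = I*sqrt(415663)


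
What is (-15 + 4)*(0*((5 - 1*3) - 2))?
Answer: 0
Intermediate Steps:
(-15 + 4)*(0*((5 - 1*3) - 2)) = -0*((5 - 3) - 2) = -0*(2 - 2) = -0*0 = -11*0 = 0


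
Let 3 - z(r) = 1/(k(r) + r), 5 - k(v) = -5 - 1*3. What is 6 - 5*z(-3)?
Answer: -17/2 ≈ -8.5000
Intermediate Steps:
k(v) = 13 (k(v) = 5 - (-5 - 1*3) = 5 - (-5 - 3) = 5 - 1*(-8) = 5 + 8 = 13)
z(r) = 3 - 1/(13 + r)
6 - 5*z(-3) = 6 - 5*(38 + 3*(-3))/(13 - 3) = 6 - 5*(38 - 9)/10 = 6 - 29/2 = -17/2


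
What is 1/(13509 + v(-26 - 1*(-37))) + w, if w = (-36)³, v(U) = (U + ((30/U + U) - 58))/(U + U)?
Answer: -76254846215/1634406 ≈ -46656.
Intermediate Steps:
v(U) = (-58 + 2*U + 30/U)/(2*U) (v(U) = (U + ((U + 30/U) - 58))/((2*U)) = (U + (-58 + U + 30/U))*(1/(2*U)) = (-58 + 2*U + 30/U)*(1/(2*U)) = (-58 + 2*U + 30/U)/(2*U))
w = -46656
1/(13509 + v(-26 - 1*(-37))) + w = 1/(13509 + (1 - 29/(-26 - 1*(-37)) + 15/(-26 - 1*(-37))²)) - 46656 = 1/(13509 + (1 - 29/(-26 + 37) + 15/(-26 + 37)²)) - 46656 = 1/(13509 + (1 - 29/11 + 15/11²)) - 46656 = 1/(13509 + (1 - 29*1/11 + 15*(1/121))) - 46656 = 1/(13509 + (1 - 29/11 + 15/121)) - 46656 = 1/(13509 - 183/121) - 46656 = 1/(1634406/121) - 46656 = 121/1634406 - 46656 = -76254846215/1634406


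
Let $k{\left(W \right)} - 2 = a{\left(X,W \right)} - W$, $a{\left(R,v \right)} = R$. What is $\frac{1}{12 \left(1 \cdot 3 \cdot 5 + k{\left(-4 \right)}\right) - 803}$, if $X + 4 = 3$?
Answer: $- \frac{1}{563} \approx -0.0017762$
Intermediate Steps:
$X = -1$ ($X = -4 + 3 = -1$)
$k{\left(W \right)} = 1 - W$ ($k{\left(W \right)} = 2 - \left(1 + W\right) = 1 - W$)
$\frac{1}{12 \left(1 \cdot 3 \cdot 5 + k{\left(-4 \right)}\right) - 803} = \frac{1}{12 \left(1 \cdot 3 \cdot 5 + \left(1 - -4\right)\right) - 803} = \frac{1}{12 \left(3 \cdot 5 + \left(1 + 4\right)\right) - 803} = \frac{1}{12 \left(15 + 5\right) - 803} = \frac{1}{12 \cdot 20 - 803} = \frac{1}{240 - 803} = \frac{1}{-563} = - \frac{1}{563}$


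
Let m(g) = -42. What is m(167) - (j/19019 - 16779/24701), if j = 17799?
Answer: -1167743688/27634607 ≈ -42.257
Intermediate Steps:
m(167) - (j/19019 - 16779/24701) = -42 - (17799/19019 - 16779/24701) = -42 - (17799*(1/19019) - 16779*1/24701) = -42 - (17799/19019 - 987/1453) = -42 - 1*7090194/27634607 = -42 - 7090194/27634607 = -1167743688/27634607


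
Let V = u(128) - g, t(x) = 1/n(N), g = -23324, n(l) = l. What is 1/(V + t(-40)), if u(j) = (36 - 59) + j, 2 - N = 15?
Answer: 13/304576 ≈ 4.2682e-5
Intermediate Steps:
N = -13 (N = 2 - 1*15 = 2 - 15 = -13)
t(x) = -1/13 (t(x) = 1/(-13) = -1/13)
u(j) = -23 + j
V = 23429 (V = (-23 + 128) - 1*(-23324) = 105 + 23324 = 23429)
1/(V + t(-40)) = 1/(23429 - 1/13) = 1/(304576/13) = 13/304576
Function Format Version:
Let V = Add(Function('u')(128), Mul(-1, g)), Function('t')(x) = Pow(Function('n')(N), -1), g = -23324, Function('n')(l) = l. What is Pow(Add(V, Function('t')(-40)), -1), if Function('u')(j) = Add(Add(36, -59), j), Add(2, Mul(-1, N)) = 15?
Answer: Rational(13, 304576) ≈ 4.2682e-5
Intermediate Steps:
N = -13 (N = Add(2, Mul(-1, 15)) = Add(2, -15) = -13)
Function('t')(x) = Rational(-1, 13) (Function('t')(x) = Pow(-13, -1) = Rational(-1, 13))
Function('u')(j) = Add(-23, j)
V = 23429 (V = Add(Add(-23, 128), Mul(-1, -23324)) = Add(105, 23324) = 23429)
Pow(Add(V, Function('t')(-40)), -1) = Pow(Add(23429, Rational(-1, 13)), -1) = Pow(Rational(304576, 13), -1) = Rational(13, 304576)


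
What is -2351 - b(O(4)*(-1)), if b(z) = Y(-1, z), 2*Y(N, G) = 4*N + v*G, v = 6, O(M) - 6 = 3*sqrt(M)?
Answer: -2313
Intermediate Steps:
O(M) = 6 + 3*sqrt(M)
Y(N, G) = 2*N + 3*G (Y(N, G) = (4*N + 6*G)/2 = 2*N + 3*G)
b(z) = -2 + 3*z (b(z) = 2*(-1) + 3*z = -2 + 3*z)
-2351 - b(O(4)*(-1)) = -2351 - (-2 + 3*((6 + 3*sqrt(4))*(-1))) = -2351 - (-2 + 3*((6 + 3*2)*(-1))) = -2351 - (-2 + 3*((6 + 6)*(-1))) = -2351 - (-2 + 3*(12*(-1))) = -2351 - (-2 + 3*(-12)) = -2351 - (-2 - 36) = -2351 - 1*(-38) = -2351 + 38 = -2313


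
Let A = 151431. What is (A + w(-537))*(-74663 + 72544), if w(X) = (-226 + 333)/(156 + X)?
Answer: -122255925376/381 ≈ -3.2088e+8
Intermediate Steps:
w(X) = 107/(156 + X)
(A + w(-537))*(-74663 + 72544) = (151431 + 107/(156 - 537))*(-74663 + 72544) = (151431 + 107/(-381))*(-2119) = (151431 + 107*(-1/381))*(-2119) = (151431 - 107/381)*(-2119) = (57695104/381)*(-2119) = -122255925376/381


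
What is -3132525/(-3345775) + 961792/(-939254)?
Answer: -5514059849/62850651037 ≈ -0.087733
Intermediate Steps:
-3132525/(-3345775) + 961792/(-939254) = -3132525*(-1/3345775) + 961792*(-1/939254) = 125301/133831 - 480896/469627 = -5514059849/62850651037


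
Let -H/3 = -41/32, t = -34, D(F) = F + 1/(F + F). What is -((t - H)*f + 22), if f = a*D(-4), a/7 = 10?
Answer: -1401521/128 ≈ -10949.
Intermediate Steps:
a = 70 (a = 7*10 = 70)
D(F) = F + 1/(2*F)
H = 123/32 (H = -(-123)/32 = -3*(-41/32) = 123/32 ≈ 3.8438)
f = -1155/4 (f = 70*(-4 + (½)/(-4)) = 70*(-4 + (½)*(-¼)) = 70*(-4 - ⅛) = 70*(-33/8) = -1155/4 ≈ -288.75)
-((t - H)*f + 22) = -((-34 - 1*123/32)*(-1155/4) + 22) = -((-34 - 123/32)*(-1155/4) + 22) = -(-1211/32*(-1155/4) + 22) = -(1398705/128 + 22) = -1*1401521/128 = -1401521/128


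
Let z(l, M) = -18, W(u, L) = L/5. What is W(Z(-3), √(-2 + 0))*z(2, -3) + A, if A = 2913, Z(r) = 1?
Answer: 2913 - 18*I*√2/5 ≈ 2913.0 - 5.0912*I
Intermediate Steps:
W(u, L) = L/5 (W(u, L) = L*(⅕) = L/5)
W(Z(-3), √(-2 + 0))*z(2, -3) + A = (√(-2 + 0)/5)*(-18) + 2913 = (√(-2)/5)*(-18) + 2913 = ((I*√2)/5)*(-18) + 2913 = (I*√2/5)*(-18) + 2913 = -18*I*√2/5 + 2913 = 2913 - 18*I*√2/5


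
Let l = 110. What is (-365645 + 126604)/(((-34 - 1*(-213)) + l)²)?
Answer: -239041/83521 ≈ -2.8620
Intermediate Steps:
(-365645 + 126604)/(((-34 - 1*(-213)) + l)²) = (-365645 + 126604)/(((-34 - 1*(-213)) + 110)²) = -239041/((-34 + 213) + 110)² = -239041/(179 + 110)² = -239041/(289²) = -239041/83521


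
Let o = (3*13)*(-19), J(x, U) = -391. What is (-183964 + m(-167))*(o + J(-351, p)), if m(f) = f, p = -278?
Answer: 208436292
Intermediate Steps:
o = -741 (o = 39*(-19) = -741)
(-183964 + m(-167))*(o + J(-351, p)) = (-183964 - 167)*(-741 - 391) = -184131*(-1132) = 208436292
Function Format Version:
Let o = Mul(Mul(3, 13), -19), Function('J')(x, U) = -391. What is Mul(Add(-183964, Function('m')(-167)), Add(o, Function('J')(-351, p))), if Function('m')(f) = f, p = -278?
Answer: 208436292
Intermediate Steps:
o = -741 (o = Mul(39, -19) = -741)
Mul(Add(-183964, Function('m')(-167)), Add(o, Function('J')(-351, p))) = Mul(Add(-183964, -167), Add(-741, -391)) = Mul(-184131, -1132) = 208436292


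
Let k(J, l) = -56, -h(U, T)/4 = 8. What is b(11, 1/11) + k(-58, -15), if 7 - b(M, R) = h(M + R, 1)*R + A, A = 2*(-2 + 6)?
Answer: -595/11 ≈ -54.091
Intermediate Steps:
h(U, T) = -32 (h(U, T) = -4*8 = -32)
A = 8 (A = 2*4 = 8)
b(M, R) = -1 + 32*R (b(M, R) = 7 - (-32*R + 8) = 7 - (8 - 32*R) = 7 + (-8 + 32*R) = -1 + 32*R)
b(11, 1/11) + k(-58, -15) = (-1 + 32/11) - 56 = 21/11 - 56 = -595/11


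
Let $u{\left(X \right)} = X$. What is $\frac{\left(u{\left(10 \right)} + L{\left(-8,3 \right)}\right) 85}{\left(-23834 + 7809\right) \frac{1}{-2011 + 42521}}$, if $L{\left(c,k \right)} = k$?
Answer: $- \frac{1790542}{641} \approx -2793.4$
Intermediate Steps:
$\frac{\left(u{\left(10 \right)} + L{\left(-8,3 \right)}\right) 85}{\left(-23834 + 7809\right) \frac{1}{-2011 + 42521}} = \frac{\left(10 + 3\right) 85}{\left(-23834 + 7809\right) \frac{1}{-2011 + 42521}} = \frac{13 \cdot 85}{\left(-16025\right) \frac{1}{40510}} = \frac{1105}{\left(-16025\right) \frac{1}{40510}} = \frac{1105}{- \frac{3205}{8102}} = 1105 \left(- \frac{8102}{3205}\right) = - \frac{1790542}{641}$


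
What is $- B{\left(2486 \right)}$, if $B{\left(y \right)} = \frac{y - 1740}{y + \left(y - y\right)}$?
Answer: $- \frac{373}{1243} \approx -0.30008$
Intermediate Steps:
$B{\left(y \right)} = \frac{-1740 + y}{y}$ ($B{\left(y \right)} = \frac{-1740 + y}{y + 0} = \frac{-1740 + y}{y}$)
$- B{\left(2486 \right)} = - \frac{-1740 + 2486}{2486} = - \frac{746}{2486} = \left(-1\right) \frac{373}{1243} = - \frac{373}{1243}$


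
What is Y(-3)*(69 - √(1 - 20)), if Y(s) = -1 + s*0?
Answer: -69 + I*√19 ≈ -69.0 + 4.3589*I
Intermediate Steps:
Y(s) = -1 (Y(s) = -1 + 0 = -1)
Y(-3)*(69 - √(1 - 20)) = -(69 - √(1 - 20)) = -(69 - √(-19)) = -(69 - I*√19) = -69 + I*√19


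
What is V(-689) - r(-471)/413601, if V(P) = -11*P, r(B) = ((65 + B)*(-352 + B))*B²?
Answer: -23663608693/137867 ≈ -1.7164e+5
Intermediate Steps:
r(B) = B²*(-352 + B)*(65 + B) (r(B) = ((-352 + B)*(65 + B))*B² = B²*(-352 + B)*(65 + B))
V(-689) - r(-471)/413601 = -11*(-689) - (-471)²*(-22880 + (-471)² - 287*(-471))/413601 = 7579 - 221841*(-22880 + 221841 + 135177)/413601 = 7579 - 221841*334138/413601 = 7579 - 74125508058/413601 = 7579 - 1*24708502686/137867 = 7579 - 24708502686/137867 = -23663608693/137867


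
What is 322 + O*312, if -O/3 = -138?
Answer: 129490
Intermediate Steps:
O = 414 (O = -3*(-138) = 414)
322 + O*312 = 322 + 414*312 = 322 + 129168 = 129490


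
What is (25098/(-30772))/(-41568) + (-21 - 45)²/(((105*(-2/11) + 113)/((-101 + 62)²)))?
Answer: 15537222074867215/220223633728 ≈ 70552.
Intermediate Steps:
(25098/(-30772))/(-41568) + (-21 - 45)²/(((105*(-2/11) + 113)/((-101 + 62)²))) = (25098*(-1/30772))*(-1/41568) + (-66)²/(((105*(-2*1/11) + 113)/((-39)²))) = -12549/15386*(-1/41568) + 4356/(((105*(-2/11) + 113)/1521)) = 4183/213188416 + 4356/(((-210/11 + 113)*(1/1521))) = 4183/213188416 + 4356/(((1033/11)*(1/1521))) = 4183/213188416 + 4356/(1033/16731) = 4183/213188416 + 4356*(16731/1033) = 4183/213188416 + 72880236/1033 = 15537222074867215/220223633728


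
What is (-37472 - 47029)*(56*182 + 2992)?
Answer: -1114061184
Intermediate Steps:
(-37472 - 47029)*(56*182 + 2992) = -84501*(10192 + 2992) = -84501*13184 = -1114061184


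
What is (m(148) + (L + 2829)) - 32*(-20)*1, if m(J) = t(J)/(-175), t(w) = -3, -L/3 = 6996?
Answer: -3065822/175 ≈ -17519.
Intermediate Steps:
L = -20988 (L = -3*6996 = -20988)
m(J) = 3/175 (m(J) = -3/(-175) = -3*(-1/175) = 3/175)
(m(148) + (L + 2829)) - 32*(-20)*1 = (3/175 + (-20988 + 2829)) - 32*(-20)*1 = (3/175 - 18159) + 640*1 = -3177822/175 + 640 = -3065822/175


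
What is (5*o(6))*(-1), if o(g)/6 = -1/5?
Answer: 6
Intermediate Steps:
o(g) = -6/5 (o(g) = 6*(-1/5) = 6*(-1*⅕) = 6*(-⅕) = -6/5)
(5*o(6))*(-1) = (5*(-6/5))*(-1) = -6*(-1) = 6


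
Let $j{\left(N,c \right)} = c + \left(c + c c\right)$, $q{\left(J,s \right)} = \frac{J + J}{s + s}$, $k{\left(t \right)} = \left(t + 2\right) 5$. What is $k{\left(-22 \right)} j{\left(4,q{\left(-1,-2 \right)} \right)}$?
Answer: $-125$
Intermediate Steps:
$k{\left(t \right)} = 10 + 5 t$ ($k{\left(t \right)} = \left(2 + t\right) 5 = 10 + 5 t$)
$q{\left(J,s \right)} = \frac{J}{s}$ ($q{\left(J,s \right)} = \frac{2 J}{2 s} = 2 J \frac{1}{2 s} = \frac{J}{s}$)
$j{\left(N,c \right)} = c^{2} + 2 c$ ($j{\left(N,c \right)} = c + \left(c + c^{2}\right) = c^{2} + 2 c$)
$k{\left(-22 \right)} j{\left(4,q{\left(-1,-2 \right)} \right)} = \left(10 + 5 \left(-22\right)\right) - \frac{1}{-2} \left(2 - \frac{1}{-2}\right) = \left(10 - 110\right) \left(-1\right) \left(- \frac{1}{2}\right) \left(2 - - \frac{1}{2}\right) = - 100 \frac{2 + \frac{1}{2}}{2} = - 100 \cdot \frac{1}{2} \cdot \frac{5}{2} = \left(-100\right) \frac{5}{4} = -125$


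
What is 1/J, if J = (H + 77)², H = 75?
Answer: 1/23104 ≈ 4.3283e-5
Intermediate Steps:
J = 23104 (J = (75 + 77)² = 152² = 23104)
1/J = 1/23104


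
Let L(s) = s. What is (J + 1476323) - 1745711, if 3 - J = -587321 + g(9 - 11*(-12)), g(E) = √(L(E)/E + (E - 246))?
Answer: 317936 - 2*I*√26 ≈ 3.1794e+5 - 10.198*I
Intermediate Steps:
g(E) = √(-245 + E) (g(E) = √(E/E + (E - 246)) = √(1 + (-246 + E)) = √(-245 + E))
J = 587324 - 2*I*√26 (J = 3 - (-587321 + √(-245 + (9 - 11*(-12)))) = 3 - (-587321 + √(-245 + (9 + 132))) = 3 - (-587321 + √(-245 + 141)) = 3 - (-587321 + √(-104)) = 3 - (-587321 + 2*I*√26) = 3 + (587321 - 2*I*√26) = 587324 - 2*I*√26 ≈ 5.8732e+5 - 10.198*I)
(J + 1476323) - 1745711 = ((587324 - 2*I*√26) + 1476323) - 1745711 = (2063647 - 2*I*√26) - 1745711 = 317936 - 2*I*√26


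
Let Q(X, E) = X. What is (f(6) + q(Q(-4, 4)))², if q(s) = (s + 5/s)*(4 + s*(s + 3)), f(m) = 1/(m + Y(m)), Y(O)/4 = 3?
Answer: 570025/324 ≈ 1759.3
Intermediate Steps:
Y(O) = 12 (Y(O) = 4*3 = 12)
f(m) = 1/(12 + m) (f(m) = 1/(m + 12) = 1/(12 + m))
q(s) = (4 + s*(3 + s))*(s + 5/s) (q(s) = (s + 5/s)*(4 + s*(3 + s)) = (4 + s*(3 + s))*(s + 5/s))
(f(6) + q(Q(-4, 4)))² = (1/(12 + 6) + (15 + (-4)³ + 3*(-4)² + 9*(-4) + 20/(-4)))² = (1/18 + (15 - 64 + 3*16 - 36 + 20*(-¼)))² = (1/18 + (15 - 64 + 48 - 36 - 5))² = (1/18 - 42)² = (-755/18)² = 570025/324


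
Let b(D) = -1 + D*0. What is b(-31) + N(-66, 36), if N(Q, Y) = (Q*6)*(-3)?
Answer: 1187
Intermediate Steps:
N(Q, Y) = -18*Q (N(Q, Y) = (6*Q)*(-3) = -18*Q)
b(D) = -1 (b(D) = -1 + 0 = -1)
b(-31) + N(-66, 36) = -1 - 18*(-66) = -1 + 1188 = 1187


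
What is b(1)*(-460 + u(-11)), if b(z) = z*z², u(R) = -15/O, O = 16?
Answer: -7375/16 ≈ -460.94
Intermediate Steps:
u(R) = -15/16
b(z) = z³
b(1)*(-460 + u(-11)) = 1³*(-460 - 15/16) = 1*(-7375/16) = -7375/16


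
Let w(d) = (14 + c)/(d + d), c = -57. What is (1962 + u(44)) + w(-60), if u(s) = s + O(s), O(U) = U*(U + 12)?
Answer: 536443/120 ≈ 4470.4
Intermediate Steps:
O(U) = U*(12 + U)
w(d) = -43/(2*d) (w(d) = (14 - 57)/(d + d) = -43*1/(2*d) = -43/(2*d))
u(s) = s + s*(12 + s)
(1962 + u(44)) + w(-60) = (1962 + 44*(13 + 44)) - 43/2/(-60) = (1962 + 44*57) - 43/2*(-1/60) = (1962 + 2508) + 43/120 = 4470 + 43/120 = 536443/120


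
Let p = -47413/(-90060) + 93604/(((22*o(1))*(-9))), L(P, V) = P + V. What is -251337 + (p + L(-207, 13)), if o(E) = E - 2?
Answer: -746138540711/2971980 ≈ -2.5106e+5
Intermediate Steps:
o(E) = -2 + E
p = 1406560669/2971980 (p = -47413/(-90060) + 93604/(((22*(-2 + 1))*(-9))) = -47413*(-1/90060) + 93604/(((22*(-1))*(-9))) = 47413/90060 + 93604/((-22*(-9))) = 47413/90060 + 93604/198 = 47413/90060 + 93604*(1/198) = 47413/90060 + 46802/99 = 1406560669/2971980 ≈ 473.27)
-251337 + (p + L(-207, 13)) = -251337 + (1406560669/2971980 + (-207 + 13)) = -251337 + (1406560669/2971980 - 194) = -251337 + 829996549/2971980 = -746138540711/2971980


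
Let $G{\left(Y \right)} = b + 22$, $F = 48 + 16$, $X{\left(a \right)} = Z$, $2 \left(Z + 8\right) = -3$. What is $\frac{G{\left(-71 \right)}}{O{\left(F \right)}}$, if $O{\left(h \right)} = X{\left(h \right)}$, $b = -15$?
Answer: $- \frac{14}{19} \approx -0.73684$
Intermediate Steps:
$Z = - \frac{19}{2}$ ($Z = -8 + \frac{1}{2} \left(-3\right) = -8 - \frac{3}{2} = - \frac{19}{2} \approx -9.5$)
$X{\left(a \right)} = - \frac{19}{2}$
$F = 64$
$G{\left(Y \right)} = 7$ ($G{\left(Y \right)} = -15 + 22 = 7$)
$O{\left(h \right)} = - \frac{19}{2}$
$\frac{G{\left(-71 \right)}}{O{\left(F \right)}} = \frac{7}{- \frac{19}{2}} = 7 \left(- \frac{2}{19}\right) = - \frac{14}{19}$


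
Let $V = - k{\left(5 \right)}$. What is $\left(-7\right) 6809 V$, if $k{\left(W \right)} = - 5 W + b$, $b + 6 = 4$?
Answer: $-1286901$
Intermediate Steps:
$b = -2$ ($b = -6 + 4 = -2$)
$k{\left(W \right)} = -2 - 5 W$ ($k{\left(W \right)} = - 5 W - 2 = -2 - 5 W$)
$V = 27$ ($V = - (-2 - 25) = \left(-1\right) \left(-27\right) = 27$)
$\left(-7\right) 6809 V = \left(-7\right) 6809 \cdot 27 = \left(-47663\right) 27 = -1286901$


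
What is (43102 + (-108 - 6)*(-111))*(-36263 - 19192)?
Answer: -3091948980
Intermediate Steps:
(43102 + (-108 - 6)*(-111))*(-36263 - 19192) = (43102 - 114*(-111))*(-55455) = (43102 + 12654)*(-55455) = 55756*(-55455) = -3091948980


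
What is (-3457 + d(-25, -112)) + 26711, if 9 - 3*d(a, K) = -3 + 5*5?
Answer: 69749/3 ≈ 23250.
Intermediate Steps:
d(a, K) = -13/3 (d(a, K) = 3 - (-3 + 5*5)/3 = 3 - (-3 + 25)/3 = 3 - ⅓*22 = 3 - 22/3 = -13/3)
(-3457 + d(-25, -112)) + 26711 = (-3457 - 13/3) + 26711 = -10384/3 + 26711 = 69749/3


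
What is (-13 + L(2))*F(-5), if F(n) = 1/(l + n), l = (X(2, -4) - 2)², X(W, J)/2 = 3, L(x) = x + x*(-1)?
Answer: -13/11 ≈ -1.1818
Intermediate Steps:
L(x) = 0 (L(x) = x - x = 0)
X(W, J) = 6 (X(W, J) = 2*3 = 6)
l = 16 (l = (6 - 2)² = 4² = 16)
F(n) = 1/(16 + n)
(-13 + L(2))*F(-5) = (-13 + 0)/(16 - 5) = -13/11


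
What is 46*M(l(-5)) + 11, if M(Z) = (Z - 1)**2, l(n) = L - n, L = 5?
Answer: 3737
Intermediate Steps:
l(n) = 5 - n
M(Z) = (-1 + Z)**2
46*M(l(-5)) + 11 = 46*(-1 + (5 - 1*(-5)))**2 + 11 = 46*(-1 + (5 + 5))**2 + 11 = 46*(-1 + 10)**2 + 11 = 46*9**2 + 11 = 46*81 + 11 = 3726 + 11 = 3737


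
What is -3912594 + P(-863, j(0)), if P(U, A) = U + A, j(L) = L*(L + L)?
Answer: -3913457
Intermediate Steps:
j(L) = 2*L² (j(L) = L*(2*L) = 2*L²)
P(U, A) = A + U
-3912594 + P(-863, j(0)) = -3912594 + (2*0² - 863) = -3912594 + (2*0 - 863) = -3912594 + (0 - 863) = -3912594 - 863 = -3913457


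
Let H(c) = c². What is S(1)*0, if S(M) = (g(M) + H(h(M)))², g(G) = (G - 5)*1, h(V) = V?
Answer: 0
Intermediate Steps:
g(G) = -5 + G (g(G) = (-5 + G)*1 = -5 + G)
S(M) = (-5 + M + M²)² (S(M) = ((-5 + M) + M²)² = (-5 + M + M²)²)
S(1)*0 = (-5 + 1 + 1²)²*0 = (-5 + 1 + 1)²*0 = (-3)²*0 = 9*0 = 0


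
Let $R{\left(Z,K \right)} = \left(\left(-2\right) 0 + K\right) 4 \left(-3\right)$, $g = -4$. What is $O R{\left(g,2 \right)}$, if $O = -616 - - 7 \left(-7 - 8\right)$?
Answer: $17304$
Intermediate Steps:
$R{\left(Z,K \right)} = - 12 K$ ($R{\left(Z,K \right)} = \left(0 + K\right) 4 \left(-3\right) = K 4 \left(-3\right) = 4 K \left(-3\right) = - 12 K$)
$O = -721$ ($O = -616 - \left(-7\right) \left(-15\right) = -616 - 105 = -721$)
$O R{\left(g,2 \right)} = - 721 \left(\left(-12\right) 2\right) = \left(-721\right) \left(-24\right) = 17304$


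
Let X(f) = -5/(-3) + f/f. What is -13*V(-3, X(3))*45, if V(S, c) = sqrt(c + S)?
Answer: -195*I*sqrt(3) ≈ -337.75*I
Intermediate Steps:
X(f) = 8/3 (X(f) = -5*(-1/3) + 1 = 5/3 + 1 = 8/3)
V(S, c) = sqrt(S + c)
-13*V(-3, X(3))*45 = -13*sqrt(-3 + 8/3)*45 = -13*I*sqrt(3)/3*45 = -195*I*sqrt(3)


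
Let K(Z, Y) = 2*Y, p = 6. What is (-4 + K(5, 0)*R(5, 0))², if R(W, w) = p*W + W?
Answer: 16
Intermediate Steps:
R(W, w) = 7*W (R(W, w) = 6*W + W = 7*W)
(-4 + K(5, 0)*R(5, 0))² = (-4 + (2*0)*(7*5))² = (-4 + 0*35)² = (-4 + 0)² = (-4)² = 16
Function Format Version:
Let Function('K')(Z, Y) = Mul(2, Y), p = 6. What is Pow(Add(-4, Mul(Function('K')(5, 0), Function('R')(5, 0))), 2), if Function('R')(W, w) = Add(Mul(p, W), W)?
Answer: 16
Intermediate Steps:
Function('R')(W, w) = Mul(7, W) (Function('R')(W, w) = Add(Mul(6, W), W) = Mul(7, W))
Pow(Add(-4, Mul(Function('K')(5, 0), Function('R')(5, 0))), 2) = Pow(Add(-4, Mul(Mul(2, 0), Mul(7, 5))), 2) = Pow(Add(-4, Mul(0, 35)), 2) = Pow(Add(-4, 0), 2) = Pow(-4, 2) = 16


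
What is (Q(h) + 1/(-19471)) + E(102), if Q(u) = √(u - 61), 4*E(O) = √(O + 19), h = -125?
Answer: 214177/77884 + I*√186 ≈ 2.75 + 13.638*I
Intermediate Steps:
E(O) = √(19 + O)/4 (E(O) = √(O + 19)/4 = √(19 + O)/4)
Q(u) = √(-61 + u)
(Q(h) + 1/(-19471)) + E(102) = (√(-61 - 125) + 1/(-19471)) + √(19 + 102)/4 = (√(-186) - 1/19471) + √121/4 = (I*√186 - 1/19471) + (¼)*11 = (-1/19471 + I*√186) + 11/4 = 214177/77884 + I*√186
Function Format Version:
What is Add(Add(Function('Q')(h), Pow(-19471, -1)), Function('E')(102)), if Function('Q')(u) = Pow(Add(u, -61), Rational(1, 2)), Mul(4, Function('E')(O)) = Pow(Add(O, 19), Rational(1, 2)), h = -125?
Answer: Add(Rational(214177, 77884), Mul(I, Pow(186, Rational(1, 2)))) ≈ Add(2.7500, Mul(13.638, I))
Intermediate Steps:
Function('E')(O) = Mul(Rational(1, 4), Pow(Add(19, O), Rational(1, 2))) (Function('E')(O) = Mul(Rational(1, 4), Pow(Add(O, 19), Rational(1, 2))) = Mul(Rational(1, 4), Pow(Add(19, O), Rational(1, 2))))
Function('Q')(u) = Pow(Add(-61, u), Rational(1, 2))
Add(Add(Function('Q')(h), Pow(-19471, -1)), Function('E')(102)) = Add(Add(Pow(Add(-61, -125), Rational(1, 2)), Pow(-19471, -1)), Mul(Rational(1, 4), Pow(Add(19, 102), Rational(1, 2)))) = Add(Add(Pow(-186, Rational(1, 2)), Rational(-1, 19471)), Mul(Rational(1, 4), Pow(121, Rational(1, 2)))) = Add(Add(Mul(I, Pow(186, Rational(1, 2))), Rational(-1, 19471)), Mul(Rational(1, 4), 11)) = Add(Add(Rational(-1, 19471), Mul(I, Pow(186, Rational(1, 2)))), Rational(11, 4)) = Add(Rational(214177, 77884), Mul(I, Pow(186, Rational(1, 2))))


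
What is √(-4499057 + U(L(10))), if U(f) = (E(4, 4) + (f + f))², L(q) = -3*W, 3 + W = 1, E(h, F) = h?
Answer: I*√4498801 ≈ 2121.0*I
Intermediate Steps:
W = -2 (W = -3 + 1 = -2)
L(q) = 6 (L(q) = -3*(-2) = 6)
U(f) = (4 + 2*f)² (U(f) = (4 + (f + f))² = (4 + 2*f)²)
√(-4499057 + U(L(10))) = √(-4499057 + 4*(2 + 6)²) = √(-4499057 + 4*8²) = √(-4499057 + 4*64) = √(-4499057 + 256) = √(-4498801) = I*√4498801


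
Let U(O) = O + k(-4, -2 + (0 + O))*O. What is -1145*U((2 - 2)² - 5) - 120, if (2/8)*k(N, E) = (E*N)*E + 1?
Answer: -4459895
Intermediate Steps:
k(N, E) = 4 + 4*N*E² (k(N, E) = 4*((E*N)*E + 1) = 4*(N*E² + 1) = 4*(1 + N*E²) = 4 + 4*N*E²)
U(O) = O + O*(4 - 16*(-2 + O)²) (U(O) = O + (4 + 4*(-4)*(-2 + (0 + O))²)*O = O + (4 + 4*(-4)*(-2 + O)²)*O = O + (4 - 16*(-2 + O)²)*O = O + O*(4 - 16*(-2 + O)²))
-1145*U((2 - 2)² - 5) - 120 = -(-1145)*((2 - 2)² - 5)*(-5 + 16*(-2 + ((2 - 2)² - 5))²) - 120 = -(-1145)*(0² - 5)*(-5 + 16*(-2 + (0² - 5))²) - 120 = -(-1145)*(0 - 5)*(-5 + 16*(-2 + (0 - 5))²) - 120 = -(-1145)*(-5)*(-5 + 16*(-2 - 5)²) - 120 = -(-1145)*(-5)*(-5 + 16*(-7)²) - 120 = -(-1145)*(-5)*(-5 + 16*49) - 120 = -(-1145)*(-5)*(-5 + 784) - 120 = -(-1145)*(-5)*779 - 120 = -1145*3895 - 120 = -4459775 - 120 = -4459895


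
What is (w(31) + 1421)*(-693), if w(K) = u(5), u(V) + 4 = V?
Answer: -985446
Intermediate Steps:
u(V) = -4 + V
w(K) = 1 (w(K) = -4 + 5 = 1)
(w(31) + 1421)*(-693) = (1 + 1421)*(-693) = 1422*(-693) = -985446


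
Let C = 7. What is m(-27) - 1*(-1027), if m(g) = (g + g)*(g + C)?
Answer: 2107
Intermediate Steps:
m(g) = 2*g*(7 + g) (m(g) = (g + g)*(g + 7) = (2*g)*(7 + g) = 2*g*(7 + g))
m(-27) - 1*(-1027) = 2*(-27)*(7 - 27) - 1*(-1027) = 2*(-27)*(-20) + 1027 = 1080 + 1027 = 2107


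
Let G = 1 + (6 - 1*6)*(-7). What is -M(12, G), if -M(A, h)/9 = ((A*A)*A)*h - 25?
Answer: 15327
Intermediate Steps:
G = 1 (G = 1 + (6 - 6)*(-7) = 1 + 0*(-7) = 1 + 0 = 1)
M(A, h) = 225 - 9*h*A**3 (M(A, h) = -9*(((A*A)*A)*h - 25) = -9*((A**2*A)*h - 25) = -9*(A**3*h - 25) = -9*(h*A**3 - 25) = -9*(-25 + h*A**3) = 225 - 9*h*A**3)
-M(12, G) = -(225 - 9*1*12**3) = -(225 - 9*1*1728) = -(225 - 15552) = -1*(-15327) = 15327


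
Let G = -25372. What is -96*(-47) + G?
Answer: -20860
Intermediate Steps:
-96*(-47) + G = -96*(-47) - 25372 = 4512 - 25372 = -20860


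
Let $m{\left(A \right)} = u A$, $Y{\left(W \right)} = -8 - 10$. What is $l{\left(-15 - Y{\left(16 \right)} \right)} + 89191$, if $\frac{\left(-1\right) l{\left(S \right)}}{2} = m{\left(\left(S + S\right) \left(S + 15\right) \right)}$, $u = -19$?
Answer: $93295$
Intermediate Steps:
$Y{\left(W \right)} = -18$ ($Y{\left(W \right)} = -8 - 10 = -18$)
$m{\left(A \right)} = - 19 A$
$l{\left(S \right)} = 76 S \left(15 + S\right)$ ($l{\left(S \right)} = - 2 \left(- 19 \left(S + S\right) \left(S + 15\right)\right) = - 2 \left(- 19 \cdot 2 S \left(15 + S\right)\right) = - 2 \left(- 38 S \left(15 + S\right)\right) = 76 S \left(15 + S\right)$)
$l{\left(-15 - Y{\left(16 \right)} \right)} + 89191 = 76 \left(-15 - -18\right) \left(15 - -3\right) + 89191 = 76 \left(-15 + 18\right) \left(15 + \left(-15 + 18\right)\right) + 89191 = 76 \cdot 3 \left(15 + 3\right) + 89191 = 76 \cdot 3 \cdot 18 + 89191 = 4104 + 89191 = 93295$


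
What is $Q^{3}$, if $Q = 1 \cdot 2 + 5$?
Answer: $343$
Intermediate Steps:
$Q = 7$ ($Q = 2 + 5 = 7$)
$Q^{3} = 7^{3} = 343$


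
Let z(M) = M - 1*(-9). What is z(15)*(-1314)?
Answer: -31536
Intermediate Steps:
z(M) = 9 + M (z(M) = M + 9 = 9 + M)
z(15)*(-1314) = (9 + 15)*(-1314) = 24*(-1314) = -31536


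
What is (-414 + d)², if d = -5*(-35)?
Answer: 57121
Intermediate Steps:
d = 175
(-414 + d)² = (-414 + 175)² = (-239)² = 57121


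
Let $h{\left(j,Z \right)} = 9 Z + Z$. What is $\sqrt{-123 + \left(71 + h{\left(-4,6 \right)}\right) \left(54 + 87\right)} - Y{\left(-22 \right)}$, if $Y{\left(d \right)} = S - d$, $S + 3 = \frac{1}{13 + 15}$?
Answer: $- \frac{533}{28} + 2 \sqrt{4587} \approx 116.42$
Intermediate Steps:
$h{\left(j,Z \right)} = 10 Z$
$S = - \frac{83}{28}$ ($S = -3 + \frac{1}{13 + 15} = -3 + \frac{1}{28} = - \frac{83}{28} \approx -2.9643$)
$Y{\left(d \right)} = - \frac{83}{28} - d$
$\sqrt{-123 + \left(71 + h{\left(-4,6 \right)}\right) \left(54 + 87\right)} - Y{\left(-22 \right)} = \sqrt{-123 + \left(71 + 10 \cdot 6\right) \left(54 + 87\right)} - \left(- \frac{83}{28} - -22\right) = \sqrt{-123 + \left(71 + 60\right) 141} - \left(- \frac{83}{28} + 22\right) = \sqrt{-123 + 131 \cdot 141} - \frac{533}{28} = \sqrt{-123 + 18471} - \frac{533}{28} = \sqrt{18348} - \frac{533}{28} = 2 \sqrt{4587} - \frac{533}{28} = - \frac{533}{28} + 2 \sqrt{4587}$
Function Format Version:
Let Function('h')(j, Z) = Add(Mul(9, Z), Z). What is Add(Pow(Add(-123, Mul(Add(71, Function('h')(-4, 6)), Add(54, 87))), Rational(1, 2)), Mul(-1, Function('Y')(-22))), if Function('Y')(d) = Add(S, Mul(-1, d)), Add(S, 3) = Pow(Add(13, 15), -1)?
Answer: Add(Rational(-533, 28), Mul(2, Pow(4587, Rational(1, 2)))) ≈ 116.42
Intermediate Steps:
Function('h')(j, Z) = Mul(10, Z)
S = Rational(-83, 28) (S = Add(-3, Pow(Add(13, 15), -1)) = Add(-3, Pow(28, -1)) = Add(-3, Rational(1, 28)) = Rational(-83, 28) ≈ -2.9643)
Function('Y')(d) = Add(Rational(-83, 28), Mul(-1, d))
Add(Pow(Add(-123, Mul(Add(71, Function('h')(-4, 6)), Add(54, 87))), Rational(1, 2)), Mul(-1, Function('Y')(-22))) = Add(Pow(Add(-123, Mul(Add(71, Mul(10, 6)), Add(54, 87))), Rational(1, 2)), Mul(-1, Add(Rational(-83, 28), Mul(-1, -22)))) = Add(Pow(Add(-123, Mul(Add(71, 60), 141)), Rational(1, 2)), Mul(-1, Add(Rational(-83, 28), 22))) = Add(Pow(Add(-123, Mul(131, 141)), Rational(1, 2)), Mul(-1, Rational(533, 28))) = Add(Pow(Add(-123, 18471), Rational(1, 2)), Rational(-533, 28)) = Add(Pow(18348, Rational(1, 2)), Rational(-533, 28)) = Add(Mul(2, Pow(4587, Rational(1, 2))), Rational(-533, 28)) = Add(Rational(-533, 28), Mul(2, Pow(4587, Rational(1, 2))))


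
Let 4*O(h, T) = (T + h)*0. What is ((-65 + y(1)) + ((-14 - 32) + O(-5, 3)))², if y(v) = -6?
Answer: 13689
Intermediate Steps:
O(h, T) = 0 (O(h, T) = ((T + h)*0)/4 = (¼)*0 = 0)
((-65 + y(1)) + ((-14 - 32) + O(-5, 3)))² = ((-65 - 6) + ((-14 - 32) + 0))² = (-71 + (-46 + 0))² = (-71 - 46)² = (-117)² = 13689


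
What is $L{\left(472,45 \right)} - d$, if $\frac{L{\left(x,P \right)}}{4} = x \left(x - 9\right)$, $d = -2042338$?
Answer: $2916482$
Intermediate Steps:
$L{\left(x,P \right)} = 4 x \left(-9 + x\right)$ ($L{\left(x,P \right)} = 4 x \left(x - 9\right) = 4 x \left(-9 + x\right)$)
$L{\left(472,45 \right)} - d = 4 \cdot 472 \left(-9 + 472\right) - -2042338 = 4 \cdot 472 \cdot 463 + 2042338 = 874144 + 2042338 = 2916482$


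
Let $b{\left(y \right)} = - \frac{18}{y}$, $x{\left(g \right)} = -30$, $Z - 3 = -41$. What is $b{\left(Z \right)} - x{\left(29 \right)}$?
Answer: $\frac{579}{19} \approx 30.474$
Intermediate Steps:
$Z = -38$ ($Z = 3 - 41 = -38$)
$b{\left(Z \right)} - x{\left(29 \right)} = - \frac{18}{-38} - -30 = \left(-18\right) \left(- \frac{1}{38}\right) + 30 = \frac{9}{19} + 30 = \frac{579}{19}$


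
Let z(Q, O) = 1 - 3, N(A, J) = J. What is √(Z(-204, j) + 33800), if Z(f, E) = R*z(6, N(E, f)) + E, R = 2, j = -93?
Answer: √33703 ≈ 183.58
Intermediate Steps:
z(Q, O) = -2
Z(f, E) = -4 + E (Z(f, E) = 2*(-2) + E = -4 + E)
√(Z(-204, j) + 33800) = √((-4 - 93) + 33800) = √(-97 + 33800) = √33703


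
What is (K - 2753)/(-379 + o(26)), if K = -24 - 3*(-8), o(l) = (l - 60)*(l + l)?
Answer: 2753/2147 ≈ 1.2823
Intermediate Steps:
o(l) = 2*l*(-60 + l) (o(l) = (-60 + l)*(2*l) = 2*l*(-60 + l))
K = 0 (K = -24 + 24 = 0)
(K - 2753)/(-379 + o(26)) = (0 - 2753)/(-379 + 2*26*(-60 + 26)) = -2753/(-379 + 2*26*(-34)) = -2753/(-379 - 1768) = -2753/(-2147) = -2753*(-1/2147) = 2753/2147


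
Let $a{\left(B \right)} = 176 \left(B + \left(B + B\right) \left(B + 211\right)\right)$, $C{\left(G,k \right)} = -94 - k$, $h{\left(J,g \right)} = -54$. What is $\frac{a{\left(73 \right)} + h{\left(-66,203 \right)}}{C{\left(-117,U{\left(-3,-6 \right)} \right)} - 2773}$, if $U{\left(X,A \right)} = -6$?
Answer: $- \frac{7310458}{2861} \approx -2555.2$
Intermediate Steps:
$a{\left(B \right)} = 176 B + 352 B \left(211 + B\right)$ ($a{\left(B \right)} = 176 \left(B + 2 B \left(211 + B\right)\right) = 176 B + 352 B \left(211 + B\right)$)
$\frac{a{\left(73 \right)} + h{\left(-66,203 \right)}}{C{\left(-117,U{\left(-3,-6 \right)} \right)} - 2773} = \frac{176 \cdot 73 \left(423 + 2 \cdot 73\right) - 54}{\left(-94 - -6\right) - 2773} = \frac{176 \cdot 73 \left(423 + 146\right) - 54}{\left(-94 + 6\right) - 2773} = \frac{176 \cdot 73 \cdot 569 - 54}{-88 - 2773} = \frac{7310512 - 54}{-2861} = 7310458 \left(- \frac{1}{2861}\right) = - \frac{7310458}{2861}$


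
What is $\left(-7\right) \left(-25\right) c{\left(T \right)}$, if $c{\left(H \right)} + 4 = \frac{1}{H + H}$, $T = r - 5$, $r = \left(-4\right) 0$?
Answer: $- \frac{1435}{2} \approx -717.5$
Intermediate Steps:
$r = 0$
$T = -5$ ($T = 0 - 5 = -5$)
$c{\left(H \right)} = -4 + \frac{1}{2 H}$ ($c{\left(H \right)} = -4 + \frac{1}{H + H} = -4 + \frac{1}{2 H}$)
$\left(-7\right) \left(-25\right) c{\left(T \right)} = \left(-7\right) \left(-25\right) \left(-4 + \frac{1}{2 \left(-5\right)}\right) = 175 \left(-4 + \frac{1}{2} \left(- \frac{1}{5}\right)\right) = 175 \left(-4 - \frac{1}{10}\right) = 175 \left(- \frac{41}{10}\right) = - \frac{1435}{2}$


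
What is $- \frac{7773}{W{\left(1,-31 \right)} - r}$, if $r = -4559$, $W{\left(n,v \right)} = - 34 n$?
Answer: $- \frac{7773}{4525} \approx -1.7178$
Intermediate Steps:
$- \frac{7773}{W{\left(1,-31 \right)} - r} = - \frac{7773}{\left(-34\right) 1 - -4559} = - \frac{7773}{-34 + 4559} = - \frac{7773}{4525}$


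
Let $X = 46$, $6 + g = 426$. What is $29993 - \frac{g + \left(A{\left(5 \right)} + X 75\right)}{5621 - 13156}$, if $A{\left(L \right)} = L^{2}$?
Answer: $\frac{45200230}{1507} \approx 29994.0$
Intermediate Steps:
$g = 420$ ($g = -6 + 426 = 420$)
$29993 - \frac{g + \left(A{\left(5 \right)} + X 75\right)}{5621 - 13156} = 29993 - \frac{420 + \left(5^{2} + 46 \cdot 75\right)}{5621 - 13156} = 29993 - \frac{420 + \left(25 + 3450\right)}{-7535} = 29993 - \left(420 + 3475\right) \left(- \frac{1}{7535}\right) = 29993 - 3895 \left(- \frac{1}{7535}\right) = 29993 - - \frac{779}{1507} = 29993 + \frac{779}{1507} = \frac{45200230}{1507}$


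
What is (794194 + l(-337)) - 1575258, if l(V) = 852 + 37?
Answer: -780175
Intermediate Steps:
l(V) = 889
(794194 + l(-337)) - 1575258 = (794194 + 889) - 1575258 = 795083 - 1575258 = -780175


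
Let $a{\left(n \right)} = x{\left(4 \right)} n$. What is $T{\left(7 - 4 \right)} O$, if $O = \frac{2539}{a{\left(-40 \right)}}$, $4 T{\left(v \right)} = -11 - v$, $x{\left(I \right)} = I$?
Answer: $\frac{17773}{320} \approx 55.541$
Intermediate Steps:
$T{\left(v \right)} = - \frac{11}{4} - \frac{v}{4}$ ($T{\left(v \right)} = \frac{-11 - v}{4} = - \frac{11}{4} - \frac{v}{4}$)
$a{\left(n \right)} = 4 n$
$O = - \frac{2539}{160}$ ($O = \frac{2539}{4 \left(-40\right)} = \frac{2539}{-160} = 2539 \left(- \frac{1}{160}\right) = - \frac{2539}{160} \approx -15.869$)
$T{\left(7 - 4 \right)} O = \left(- \frac{11}{4} - \frac{7 - 4}{4}\right) \left(- \frac{2539}{160}\right) = \left(- \frac{11}{4} - \frac{3}{4}\right) \left(- \frac{2539}{160}\right) = \left(- \frac{7}{2}\right) \left(- \frac{2539}{160}\right) = \frac{17773}{320}$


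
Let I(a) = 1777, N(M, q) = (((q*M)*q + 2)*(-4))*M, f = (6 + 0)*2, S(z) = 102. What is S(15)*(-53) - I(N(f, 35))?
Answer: -7183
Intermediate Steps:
f = 12 (f = 6*2 = 12)
N(M, q) = M*(-8 - 4*M*q²) (N(M, q) = (((M*q)*q + 2)*(-4))*M = ((M*q² + 2)*(-4))*M = ((2 + M*q²)*(-4))*M = (-8 - 4*M*q²)*M = M*(-8 - 4*M*q²))
S(15)*(-53) - I(N(f, 35)) = 102*(-53) - 1*1777 = -5406 - 1777 = -7183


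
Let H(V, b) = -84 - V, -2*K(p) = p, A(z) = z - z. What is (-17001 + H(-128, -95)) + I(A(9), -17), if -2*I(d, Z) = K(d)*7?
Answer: -16957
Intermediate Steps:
A(z) = 0
K(p) = -p/2
I(d, Z) = 7*d/4 (I(d, Z) = -(-d/2)*7/2 = -(-7)*d/4 = 7*d/4)
(-17001 + H(-128, -95)) + I(A(9), -17) = (-17001 + (-84 - 1*(-128))) + (7/4)*0 = (-17001 + (-84 + 128)) + 0 = (-17001 + 44) + 0 = -16957 + 0 = -16957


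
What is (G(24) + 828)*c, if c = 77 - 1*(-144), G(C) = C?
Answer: 188292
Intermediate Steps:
c = 221 (c = 77 + 144 = 221)
(G(24) + 828)*c = (24 + 828)*221 = 852*221 = 188292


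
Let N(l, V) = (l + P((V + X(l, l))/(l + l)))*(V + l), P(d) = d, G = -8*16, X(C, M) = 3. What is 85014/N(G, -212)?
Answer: 1813632/922505 ≈ 1.9660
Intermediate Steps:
G = -128
N(l, V) = (V + l)*(l + (3 + V)/(2*l)) (N(l, V) = (l + (V + 3)/(l + l))*(V + l) = (l + (3 + V)/((2*l)))*(V + l) = (l + (3 + V)*(1/(2*l)))*(V + l) = (l + (3 + V)/(2*l))*(V + l) = (V + l)*(l + (3 + V)/(2*l)))
85014/N(G, -212) = 85014/(((½)*(-212*(3 - 212) - 128*(3 - 212 + 2*(-128)² + 2*(-212)*(-128)))/(-128))) = 85014/(((½)*(-1/128)*(-212*(-209) - 128*(3 - 212 + 2*16384 + 54272)))) = 85014/(((½)*(-1/128)*(44308 - 128*(3 - 212 + 32768 + 54272)))) = 85014/(((½)*(-1/128)*(44308 - 128*86831))) = 85014/(((½)*(-1/128)*(44308 - 11114368))) = 85014/(((½)*(-1/128)*(-11070060))) = 85014/(2767515/64) = 85014*(64/2767515) = 1813632/922505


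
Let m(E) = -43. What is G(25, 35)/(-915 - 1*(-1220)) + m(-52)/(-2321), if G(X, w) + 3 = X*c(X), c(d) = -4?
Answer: -225948/707905 ≈ -0.31918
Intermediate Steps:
G(X, w) = -3 - 4*X (G(X, w) = -3 + X*(-4) = -3 - 4*X)
G(25, 35)/(-915 - 1*(-1220)) + m(-52)/(-2321) = (-3 - 4*25)/(-915 - 1*(-1220)) - 43/(-2321) = (-3 - 100)/(-915 + 1220) - 43*(-1/2321) = -103/305 + 43/2321 = -225948/707905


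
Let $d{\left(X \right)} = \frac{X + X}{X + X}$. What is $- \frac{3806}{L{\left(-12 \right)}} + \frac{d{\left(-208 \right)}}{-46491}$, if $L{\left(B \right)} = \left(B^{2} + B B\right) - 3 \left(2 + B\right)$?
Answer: $- \frac{29490844}{2464023} \approx -11.969$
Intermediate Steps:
$d{\left(X \right)} = 1$ ($d{\left(X \right)} = \frac{2 X}{2 X} = 2 X \frac{1}{2 X} = 1$)
$L{\left(B \right)} = -6 - 3 B + 2 B^{2}$ ($L{\left(B \right)} = \left(B^{2} + B^{2}\right) - \left(6 + 3 B\right) = 2 B^{2} - \left(6 + 3 B\right) = -6 - 3 B + 2 B^{2}$)
$- \frac{3806}{L{\left(-12 \right)}} + \frac{d{\left(-208 \right)}}{-46491} = - \frac{3806}{-6 - -36 + 2 \left(-12\right)^{2}} + 1 \frac{1}{-46491} = - \frac{3806}{-6 + 36 + 2 \cdot 144} + 1 \left(- \frac{1}{46491}\right) = - \frac{3806}{-6 + 36 + 288} - \frac{1}{46491} = - \frac{3806}{318} - \frac{1}{46491} = \left(-3806\right) \frac{1}{318} - \frac{1}{46491} = - \frac{1903}{159} - \frac{1}{46491} = - \frac{29490844}{2464023}$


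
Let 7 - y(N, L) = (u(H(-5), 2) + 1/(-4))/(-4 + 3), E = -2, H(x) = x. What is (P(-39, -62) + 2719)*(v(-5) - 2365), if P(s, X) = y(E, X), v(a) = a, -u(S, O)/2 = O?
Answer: -12901095/2 ≈ -6.4505e+6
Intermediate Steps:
u(S, O) = -2*O
y(N, L) = 11/4 (y(N, L) = 7 - (-2*2 + 1/(-4))/(-4 + 3) = 7 - (-4 - 1/4)/(-1) = 7 - (-17)*(-1)/4 = 7 - 1*17/4 = 7 - 17/4 = 11/4)
P(s, X) = 11/4
(P(-39, -62) + 2719)*(v(-5) - 2365) = (11/4 + 2719)*(-5 - 2365) = (10887/4)*(-2370) = -12901095/2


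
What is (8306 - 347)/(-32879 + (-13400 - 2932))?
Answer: -7959/49211 ≈ -0.16173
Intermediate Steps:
(8306 - 347)/(-32879 + (-13400 - 2932)) = 7959/(-32879 - 16332) = 7959/(-49211) = 7959*(-1/49211) = -7959/49211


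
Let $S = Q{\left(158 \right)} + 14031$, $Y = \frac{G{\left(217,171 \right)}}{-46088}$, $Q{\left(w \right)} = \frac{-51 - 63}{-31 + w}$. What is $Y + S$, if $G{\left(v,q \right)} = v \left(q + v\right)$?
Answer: $\frac{2932498769}{209042} \approx 14028.0$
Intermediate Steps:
$Q{\left(w \right)} = - \frac{114}{-31 + w}$
$Y = - \frac{3007}{1646}$ ($Y = \frac{217 \left(171 + 217\right)}{-46088} = 217 \cdot 388 \left(- \frac{1}{46088}\right) = 84196 \left(- \frac{1}{46088}\right) = - \frac{3007}{1646} \approx -1.8269$)
$S = \frac{1781823}{127}$ ($S = - \frac{114}{-31 + 158} + 14031 = - \frac{114}{127} + 14031 = \frac{1781823}{127} \approx 14030.0$)
$Y + S = - \frac{3007}{1646} + \frac{1781823}{127} = \frac{2932498769}{209042}$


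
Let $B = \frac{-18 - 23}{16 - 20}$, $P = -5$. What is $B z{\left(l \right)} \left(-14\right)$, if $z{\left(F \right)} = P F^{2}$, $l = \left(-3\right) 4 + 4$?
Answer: $45920$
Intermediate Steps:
$l = -8$ ($l = -12 + 4 = -8$)
$z{\left(F \right)} = - 5 F^{2}$
$B = \frac{41}{4}$ ($B = - \frac{41}{-4} = \left(-41\right) \left(- \frac{1}{4}\right) = \frac{41}{4} \approx 10.25$)
$B z{\left(l \right)} \left(-14\right) = \frac{41 \left(- 5 \left(-8\right)^{2}\right)}{4} \left(-14\right) = \frac{41 \left(\left(-5\right) 64\right)}{4} \left(-14\right) = \frac{41}{4} \left(-320\right) \left(-14\right) = \left(-3280\right) \left(-14\right) = 45920$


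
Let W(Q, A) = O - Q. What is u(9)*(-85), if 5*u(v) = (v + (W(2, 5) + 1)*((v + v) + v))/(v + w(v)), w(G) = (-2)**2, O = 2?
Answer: -612/13 ≈ -47.077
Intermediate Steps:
W(Q, A) = 2 - Q
w(G) = 4
u(v) = 4*v/(5*(4 + v)) (u(v) = ((v + ((2 - 1*2) + 1)*((v + v) + v))/(v + 4))/5 = ((v + ((2 - 2) + 1)*(2*v + v))/(4 + v))/5 = ((v + (0 + 1)*(3*v))/(4 + v))/5 = ((v + 1*(3*v))/(4 + v))/5 = ((v + 3*v)/(4 + v))/5 = ((4*v)/(4 + v))/5 = (4*v/(4 + v))/5 = 4*v/(5*(4 + v)))
u(9)*(-85) = ((4/5)*9/(4 + 9))*(-85) = ((4/5)*9/13)*(-85) = ((4/5)*9*(1/13))*(-85) = (36/65)*(-85) = -612/13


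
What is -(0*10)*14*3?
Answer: 0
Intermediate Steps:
-(0*10)*14*3 = -0*14*3 = -0*3 = -1*0 = 0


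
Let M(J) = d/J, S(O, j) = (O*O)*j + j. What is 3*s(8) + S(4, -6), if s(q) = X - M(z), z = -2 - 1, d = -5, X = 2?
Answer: -101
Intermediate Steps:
S(O, j) = j + j*O² (S(O, j) = O²*j + j = j*O² + j = j + j*O²)
z = -3
M(J) = -5/J
s(q) = ⅓ (s(q) = 2 - (-5)/(-3) = 2 - (-5)*(-1)/3 = 2 - 1*5/3 = 2 - 5/3 = ⅓)
3*s(8) + S(4, -6) = 3*(⅓) - 6*(1 + 4²) = 1 - 6*(1 + 16) = 1 - 6*17 = 1 - 102 = -101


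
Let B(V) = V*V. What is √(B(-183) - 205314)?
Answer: 5*I*√6873 ≈ 414.52*I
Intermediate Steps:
B(V) = V²
√(B(-183) - 205314) = √((-183)² - 205314) = √(33489 - 205314) = √(-171825) = 5*I*√6873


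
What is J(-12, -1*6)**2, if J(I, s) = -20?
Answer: 400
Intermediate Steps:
J(-12, -1*6)**2 = (-20)**2 = 400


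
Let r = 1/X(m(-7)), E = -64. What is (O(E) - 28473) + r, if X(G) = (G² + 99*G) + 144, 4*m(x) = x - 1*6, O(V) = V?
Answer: -76336491/2675 ≈ -28537.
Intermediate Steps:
m(x) = -3/2 + x/4 (m(x) = (x - 1*6)/4 = (x - 6)/4 = (-6 + x)/4 = -3/2 + x/4)
X(G) = 144 + G² + 99*G
r = -16/2675 (r = 1/(144 + (-3/2 + (¼)*(-7))² + 99*(-3/2 + (¼)*(-7))) = 1/(144 + (-3/2 - 7/4)² + 99*(-3/2 - 7/4)) = 1/(144 + (-13/4)² + 99*(-13/4)) = 1/(144 + 169/16 - 1287/4) = 1/(-2675/16) = -16/2675 ≈ -0.0059813)
(O(E) - 28473) + r = (-64 - 28473) - 16/2675 = -28537 - 16/2675 = -76336491/2675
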